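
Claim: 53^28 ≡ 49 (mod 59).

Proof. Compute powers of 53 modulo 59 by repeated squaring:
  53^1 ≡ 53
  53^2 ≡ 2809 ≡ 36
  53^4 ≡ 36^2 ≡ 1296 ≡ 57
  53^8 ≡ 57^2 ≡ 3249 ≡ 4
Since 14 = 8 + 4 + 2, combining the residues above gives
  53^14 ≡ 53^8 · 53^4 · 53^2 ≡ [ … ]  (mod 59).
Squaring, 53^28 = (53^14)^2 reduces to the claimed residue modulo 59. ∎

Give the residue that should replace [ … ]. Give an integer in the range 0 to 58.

7

Multiply the listed residues: 4 · 57 · 36 = 228 → 8208.
Reducing modulo 59: 8208 = 139·59 + 7, so 53^14 ≡ 7.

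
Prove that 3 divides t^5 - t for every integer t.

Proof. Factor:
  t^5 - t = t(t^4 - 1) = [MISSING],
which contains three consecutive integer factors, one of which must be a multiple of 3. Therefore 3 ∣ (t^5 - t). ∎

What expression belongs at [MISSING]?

t^4 - 1 = (t^2 - 1)(t^2 + 1), and t^2 - 1 = (t-1)(t+1).
So t(t^4 - 1) = (t - 1)t(t + 1)(t^2 + 1).

(t - 1)t(t + 1)(t^2 + 1)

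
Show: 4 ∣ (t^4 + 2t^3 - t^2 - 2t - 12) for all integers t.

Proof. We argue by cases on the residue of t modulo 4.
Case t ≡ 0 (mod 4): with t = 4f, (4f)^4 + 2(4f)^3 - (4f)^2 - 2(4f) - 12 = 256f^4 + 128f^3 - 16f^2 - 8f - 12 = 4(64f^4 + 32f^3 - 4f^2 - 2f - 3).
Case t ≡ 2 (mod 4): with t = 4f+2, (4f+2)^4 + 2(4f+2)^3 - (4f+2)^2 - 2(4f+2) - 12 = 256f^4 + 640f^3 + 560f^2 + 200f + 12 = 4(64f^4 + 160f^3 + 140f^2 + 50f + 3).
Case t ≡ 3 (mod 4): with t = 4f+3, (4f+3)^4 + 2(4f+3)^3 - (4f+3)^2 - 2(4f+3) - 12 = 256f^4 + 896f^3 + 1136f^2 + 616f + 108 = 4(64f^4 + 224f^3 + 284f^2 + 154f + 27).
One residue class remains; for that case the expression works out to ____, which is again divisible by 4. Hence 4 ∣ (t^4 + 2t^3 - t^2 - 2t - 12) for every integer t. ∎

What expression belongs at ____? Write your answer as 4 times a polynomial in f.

Only t ≡ 1 (mod 4) is unaccounted for. Put t = 4f+1:
(4f+1)^4 + 2(4f+1)^3 - (4f+1)^2 - 2(4f+1) - 12 expands to 256f^4 + 384f^3 + 176f^2 + 24f - 12,
and factoring out 4 leaves 4(64f^4 + 96f^3 + 44f^2 + 6f - 3).

4(64f^4 + 96f^3 + 44f^2 + 6f - 3)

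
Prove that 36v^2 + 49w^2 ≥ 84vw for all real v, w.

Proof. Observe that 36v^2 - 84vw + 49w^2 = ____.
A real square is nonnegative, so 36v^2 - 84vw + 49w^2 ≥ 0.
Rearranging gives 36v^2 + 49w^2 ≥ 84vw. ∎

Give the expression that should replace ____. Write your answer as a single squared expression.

36v^2 - 84vw + 49w^2 is a perfect-square trinomial: the outer terms are (6v)^2 and (7w)^2, and the cross term is -2·6v·7w.
So 36v^2 - 84vw + 49w^2 = (6v - 7w)^2 ≥ 0.

(6v - 7w)^2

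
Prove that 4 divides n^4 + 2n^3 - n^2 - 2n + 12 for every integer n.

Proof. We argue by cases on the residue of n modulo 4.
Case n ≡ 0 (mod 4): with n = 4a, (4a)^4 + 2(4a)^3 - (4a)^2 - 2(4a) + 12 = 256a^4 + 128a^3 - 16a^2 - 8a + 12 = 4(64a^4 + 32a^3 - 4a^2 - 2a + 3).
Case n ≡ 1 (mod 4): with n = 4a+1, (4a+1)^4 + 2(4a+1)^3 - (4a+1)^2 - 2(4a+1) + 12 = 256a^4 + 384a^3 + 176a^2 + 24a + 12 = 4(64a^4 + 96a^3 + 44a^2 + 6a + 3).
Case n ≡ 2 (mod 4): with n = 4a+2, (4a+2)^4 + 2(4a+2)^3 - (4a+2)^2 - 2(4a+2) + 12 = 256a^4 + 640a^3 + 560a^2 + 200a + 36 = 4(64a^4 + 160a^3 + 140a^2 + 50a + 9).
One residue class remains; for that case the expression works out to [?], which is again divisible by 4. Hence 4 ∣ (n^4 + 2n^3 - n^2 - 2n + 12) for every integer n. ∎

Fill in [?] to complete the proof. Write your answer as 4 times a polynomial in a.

4(64a^4 + 224a^3 + 284a^2 + 154a + 33)

The residues treated are {0, 1, 2}, so the missing case is n ≡ 3 (mod 4); write n = 4a+3.
Then (4a+3)^4 + 2(4a+3)^3 - (4a+3)^2 - 2(4a+3) + 12 = 256a^4 + 896a^3 + 1136a^2 + 616a + 132 = 4(64a^4 + 224a^3 + 284a^2 + 154a + 33).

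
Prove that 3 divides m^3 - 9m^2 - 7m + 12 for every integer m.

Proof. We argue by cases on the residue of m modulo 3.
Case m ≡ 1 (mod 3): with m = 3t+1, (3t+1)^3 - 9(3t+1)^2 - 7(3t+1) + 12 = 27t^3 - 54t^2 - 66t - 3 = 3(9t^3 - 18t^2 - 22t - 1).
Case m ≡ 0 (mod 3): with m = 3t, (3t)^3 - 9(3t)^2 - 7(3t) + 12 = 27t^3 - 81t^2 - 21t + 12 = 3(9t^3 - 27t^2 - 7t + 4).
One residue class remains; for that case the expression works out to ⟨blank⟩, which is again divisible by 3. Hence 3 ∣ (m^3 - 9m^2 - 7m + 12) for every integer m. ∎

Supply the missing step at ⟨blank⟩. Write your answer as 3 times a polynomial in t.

3(9t^3 - 9t^2 - 31t - 10)

The residues treated are {1, 0}, so the missing case is m ≡ 2 (mod 3); write m = 3t+2.
Then (3t+2)^3 - 9(3t+2)^2 - 7(3t+2) + 12 = 27t^3 - 27t^2 - 93t - 30 = 3(9t^3 - 9t^2 - 31t - 10).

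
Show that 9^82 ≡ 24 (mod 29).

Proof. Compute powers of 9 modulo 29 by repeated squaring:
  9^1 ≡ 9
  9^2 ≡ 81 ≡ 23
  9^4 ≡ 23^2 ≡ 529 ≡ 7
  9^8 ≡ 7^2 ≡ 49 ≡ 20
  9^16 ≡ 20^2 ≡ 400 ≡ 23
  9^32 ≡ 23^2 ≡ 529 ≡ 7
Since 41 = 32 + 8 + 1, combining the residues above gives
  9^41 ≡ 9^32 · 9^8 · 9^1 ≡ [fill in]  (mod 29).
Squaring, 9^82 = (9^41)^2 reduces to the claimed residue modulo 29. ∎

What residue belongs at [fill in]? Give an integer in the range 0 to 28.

13

9^32 · 9^8 · 9^1 ≡ 7 · 20 · 9 = 1260.
1260 mod 29 = 13, so 9^41 ≡ 13 (mod 29).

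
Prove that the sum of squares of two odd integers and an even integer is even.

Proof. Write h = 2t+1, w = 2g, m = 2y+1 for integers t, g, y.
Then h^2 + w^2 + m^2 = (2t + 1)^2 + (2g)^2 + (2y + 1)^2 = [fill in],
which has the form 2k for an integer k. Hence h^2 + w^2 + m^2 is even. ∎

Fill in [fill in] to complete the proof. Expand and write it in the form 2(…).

(2t + 1)^2 + (2g)^2 + (2y + 1)^2 = 4g^2 + 4t^2 + 4t + 4y^2 + 4y + 2
= 2(2g^2 + 2t^2 + 2t + 2y^2 + 2y + 1).
Since 2g^2 + 2t^2 + 2t + 2y^2 + 2y + 1 is an integer, the sum of squares is of the form 2k for an integer k.

2(2g^2 + 2t^2 + 2t + 2y^2 + 2y + 1)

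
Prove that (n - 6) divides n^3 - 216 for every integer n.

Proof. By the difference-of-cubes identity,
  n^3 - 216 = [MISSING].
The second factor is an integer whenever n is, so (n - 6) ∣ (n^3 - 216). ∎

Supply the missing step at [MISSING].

(n - 6)(n^2 + 6n + 36)

a^3 - b^3 = (a - b)(a^2 + ab + b^2). With a = n, b = 6:
n^3 - 216 = (n - 6)(n^2 + 6n + 36).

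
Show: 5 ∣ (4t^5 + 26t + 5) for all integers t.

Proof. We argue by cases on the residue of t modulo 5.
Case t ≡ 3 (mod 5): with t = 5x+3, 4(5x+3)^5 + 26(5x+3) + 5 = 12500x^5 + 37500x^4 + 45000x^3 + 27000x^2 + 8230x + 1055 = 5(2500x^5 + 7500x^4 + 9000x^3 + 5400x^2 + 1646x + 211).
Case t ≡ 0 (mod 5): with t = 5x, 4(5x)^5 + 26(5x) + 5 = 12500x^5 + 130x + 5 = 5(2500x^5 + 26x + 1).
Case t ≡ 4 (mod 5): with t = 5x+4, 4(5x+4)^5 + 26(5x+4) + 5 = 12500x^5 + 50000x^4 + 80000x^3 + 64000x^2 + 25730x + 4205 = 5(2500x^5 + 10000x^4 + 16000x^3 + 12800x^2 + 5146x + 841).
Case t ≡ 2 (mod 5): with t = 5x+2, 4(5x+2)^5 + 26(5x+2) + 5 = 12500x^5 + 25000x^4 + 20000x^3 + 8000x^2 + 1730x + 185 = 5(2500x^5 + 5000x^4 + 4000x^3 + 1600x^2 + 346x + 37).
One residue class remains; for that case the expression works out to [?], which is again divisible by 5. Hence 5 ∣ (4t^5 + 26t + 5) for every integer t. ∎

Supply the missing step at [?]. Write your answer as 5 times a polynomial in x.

5(2500x^5 + 2500x^4 + 1000x^3 + 200x^2 + 46x + 7)

The residues treated are {3, 0, 4, 2}, so the missing case is t ≡ 1 (mod 5); write t = 5x+1.
Then 4(5x+1)^5 + 26(5x+1) + 5 = 12500x^5 + 12500x^4 + 5000x^3 + 1000x^2 + 230x + 35 = 5(2500x^5 + 2500x^4 + 1000x^3 + 200x^2 + 46x + 7).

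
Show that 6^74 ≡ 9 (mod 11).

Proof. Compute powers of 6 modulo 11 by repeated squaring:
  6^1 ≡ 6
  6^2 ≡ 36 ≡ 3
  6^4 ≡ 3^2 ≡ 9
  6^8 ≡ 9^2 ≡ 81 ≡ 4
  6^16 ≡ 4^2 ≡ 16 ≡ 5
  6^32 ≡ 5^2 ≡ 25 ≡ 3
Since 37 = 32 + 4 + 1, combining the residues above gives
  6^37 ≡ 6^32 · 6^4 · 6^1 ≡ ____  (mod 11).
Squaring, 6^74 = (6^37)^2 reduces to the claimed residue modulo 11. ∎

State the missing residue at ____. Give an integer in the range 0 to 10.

6^32 · 6^4 · 6^1 ≡ 3 · 9 · 6 = 162.
162 mod 11 = 8, so 6^37 ≡ 8 (mod 11).

8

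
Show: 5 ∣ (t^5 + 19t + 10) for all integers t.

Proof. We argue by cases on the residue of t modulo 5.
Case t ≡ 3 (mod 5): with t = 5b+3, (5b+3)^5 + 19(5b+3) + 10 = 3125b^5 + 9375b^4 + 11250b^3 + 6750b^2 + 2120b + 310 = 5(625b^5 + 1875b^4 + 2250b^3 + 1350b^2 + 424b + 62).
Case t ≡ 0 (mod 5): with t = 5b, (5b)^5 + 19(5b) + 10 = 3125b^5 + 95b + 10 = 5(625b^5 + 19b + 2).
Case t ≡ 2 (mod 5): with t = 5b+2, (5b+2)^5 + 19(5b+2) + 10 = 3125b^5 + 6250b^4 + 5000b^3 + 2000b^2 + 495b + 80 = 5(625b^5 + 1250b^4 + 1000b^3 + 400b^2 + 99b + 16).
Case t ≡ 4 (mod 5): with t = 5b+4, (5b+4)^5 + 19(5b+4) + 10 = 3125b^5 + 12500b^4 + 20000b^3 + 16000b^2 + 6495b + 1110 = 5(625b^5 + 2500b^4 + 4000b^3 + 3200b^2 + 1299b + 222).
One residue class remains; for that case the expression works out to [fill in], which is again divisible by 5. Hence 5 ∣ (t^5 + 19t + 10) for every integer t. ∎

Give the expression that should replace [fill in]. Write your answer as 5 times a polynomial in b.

The residues treated are {3, 0, 2, 4}, so the missing case is t ≡ 1 (mod 5); write t = 5b+1.
Then (5b+1)^5 + 19(5b+1) + 10 = 3125b^5 + 3125b^4 + 1250b^3 + 250b^2 + 120b + 30 = 5(625b^5 + 625b^4 + 250b^3 + 50b^2 + 24b + 6).

5(625b^5 + 625b^4 + 250b^3 + 50b^2 + 24b + 6)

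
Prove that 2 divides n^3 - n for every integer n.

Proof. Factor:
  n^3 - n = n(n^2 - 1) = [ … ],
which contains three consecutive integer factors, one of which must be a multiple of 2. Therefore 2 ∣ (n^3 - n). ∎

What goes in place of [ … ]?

(n - 1)n(n + 1)

n(n^2 - 1) = n(n - 1)(n + 1) = (n - 1)n(n + 1).
These three factors are consecutive integers, so their product is divisible by 2.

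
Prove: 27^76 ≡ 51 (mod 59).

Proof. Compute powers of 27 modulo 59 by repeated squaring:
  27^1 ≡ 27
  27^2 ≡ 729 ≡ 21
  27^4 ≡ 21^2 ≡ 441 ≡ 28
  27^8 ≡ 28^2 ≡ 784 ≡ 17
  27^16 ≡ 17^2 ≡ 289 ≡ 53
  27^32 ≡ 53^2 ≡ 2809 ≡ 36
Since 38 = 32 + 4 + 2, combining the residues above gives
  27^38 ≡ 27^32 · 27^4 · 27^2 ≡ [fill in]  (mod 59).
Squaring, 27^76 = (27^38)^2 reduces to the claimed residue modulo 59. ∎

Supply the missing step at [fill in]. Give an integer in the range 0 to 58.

Multiply the listed residues: 36 · 28 · 21 = 1008 → 21168.
Reducing modulo 59: 21168 = 358·59 + 46, so 27^38 ≡ 46.

46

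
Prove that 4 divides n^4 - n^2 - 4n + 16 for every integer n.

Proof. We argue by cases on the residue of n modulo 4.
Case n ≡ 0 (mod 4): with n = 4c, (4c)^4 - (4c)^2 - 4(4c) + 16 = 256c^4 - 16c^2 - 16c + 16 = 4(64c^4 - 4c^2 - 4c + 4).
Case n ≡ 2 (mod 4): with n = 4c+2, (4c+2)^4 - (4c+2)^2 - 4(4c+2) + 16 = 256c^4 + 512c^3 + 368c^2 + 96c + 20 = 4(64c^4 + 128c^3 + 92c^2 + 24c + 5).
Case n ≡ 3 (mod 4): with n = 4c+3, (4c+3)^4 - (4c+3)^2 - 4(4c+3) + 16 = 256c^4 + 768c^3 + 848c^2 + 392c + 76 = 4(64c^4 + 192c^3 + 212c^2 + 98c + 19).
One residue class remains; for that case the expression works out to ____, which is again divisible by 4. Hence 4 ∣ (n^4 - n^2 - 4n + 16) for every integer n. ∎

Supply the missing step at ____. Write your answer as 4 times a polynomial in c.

The residues treated are {0, 2, 3}, so the missing case is n ≡ 1 (mod 4); write n = 4c+1.
Then (4c+1)^4 - (4c+1)^2 - 4(4c+1) + 16 = 256c^4 + 256c^3 + 80c^2 - 8c + 12 = 4(64c^4 + 64c^3 + 20c^2 - 2c + 3).

4(64c^4 + 64c^3 + 20c^2 - 2c + 3)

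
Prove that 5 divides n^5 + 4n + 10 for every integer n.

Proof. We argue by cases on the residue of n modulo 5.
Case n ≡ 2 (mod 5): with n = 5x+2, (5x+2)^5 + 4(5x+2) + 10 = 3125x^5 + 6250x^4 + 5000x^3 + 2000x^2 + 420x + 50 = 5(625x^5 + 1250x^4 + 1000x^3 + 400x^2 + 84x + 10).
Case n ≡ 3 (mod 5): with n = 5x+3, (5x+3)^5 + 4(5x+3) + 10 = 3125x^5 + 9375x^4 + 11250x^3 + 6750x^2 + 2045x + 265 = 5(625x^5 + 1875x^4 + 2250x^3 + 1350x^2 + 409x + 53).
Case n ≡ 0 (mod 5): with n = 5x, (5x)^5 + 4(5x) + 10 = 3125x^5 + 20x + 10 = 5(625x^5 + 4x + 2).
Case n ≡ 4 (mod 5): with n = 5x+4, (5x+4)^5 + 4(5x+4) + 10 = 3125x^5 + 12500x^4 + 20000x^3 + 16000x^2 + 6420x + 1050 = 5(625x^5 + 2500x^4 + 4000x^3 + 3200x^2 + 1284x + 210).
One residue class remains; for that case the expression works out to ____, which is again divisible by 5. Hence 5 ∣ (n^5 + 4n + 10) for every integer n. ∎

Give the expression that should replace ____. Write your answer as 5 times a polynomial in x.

5(625x^5 + 625x^4 + 250x^3 + 50x^2 + 9x + 3)

The residues treated are {2, 3, 0, 4}, so the missing case is n ≡ 1 (mod 5); write n = 5x+1.
Then (5x+1)^5 + 4(5x+1) + 10 = 3125x^5 + 3125x^4 + 1250x^3 + 250x^2 + 45x + 15 = 5(625x^5 + 625x^4 + 250x^3 + 50x^2 + 9x + 3).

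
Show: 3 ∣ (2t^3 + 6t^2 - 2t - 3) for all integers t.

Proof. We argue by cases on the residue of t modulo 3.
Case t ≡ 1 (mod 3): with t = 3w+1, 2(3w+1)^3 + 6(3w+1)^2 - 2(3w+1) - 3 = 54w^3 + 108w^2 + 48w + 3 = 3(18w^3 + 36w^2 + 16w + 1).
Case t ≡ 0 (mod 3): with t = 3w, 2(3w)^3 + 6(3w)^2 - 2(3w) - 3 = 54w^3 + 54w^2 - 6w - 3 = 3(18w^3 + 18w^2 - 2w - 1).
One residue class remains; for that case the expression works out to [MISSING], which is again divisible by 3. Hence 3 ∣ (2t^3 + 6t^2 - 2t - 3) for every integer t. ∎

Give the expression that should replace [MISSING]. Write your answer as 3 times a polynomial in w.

3(18w^3 + 54w^2 + 46w + 11)

Only t ≡ 2 (mod 3) is unaccounted for. Put t = 3w+2:
2(3w+2)^3 + 6(3w+2)^2 - 2(3w+2) - 3 expands to 54w^3 + 162w^2 + 138w + 33,
and factoring out 3 leaves 3(18w^3 + 54w^2 + 46w + 11).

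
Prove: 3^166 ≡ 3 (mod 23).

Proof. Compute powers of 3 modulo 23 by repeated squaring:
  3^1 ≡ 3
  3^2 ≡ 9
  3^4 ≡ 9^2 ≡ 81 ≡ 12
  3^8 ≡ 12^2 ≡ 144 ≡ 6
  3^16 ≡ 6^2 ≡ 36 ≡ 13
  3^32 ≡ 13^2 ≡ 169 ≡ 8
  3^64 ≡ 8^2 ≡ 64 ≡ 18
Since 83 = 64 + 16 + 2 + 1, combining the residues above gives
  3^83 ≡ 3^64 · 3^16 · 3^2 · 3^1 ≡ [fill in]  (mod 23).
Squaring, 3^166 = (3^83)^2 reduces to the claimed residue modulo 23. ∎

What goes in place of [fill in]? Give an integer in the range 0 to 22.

3^64 · 3^16 · 3^2 · 3^1 ≡ 18 · 13 · 9 · 3 = 6318.
6318 mod 23 = 16, so 3^83 ≡ 16 (mod 23).

16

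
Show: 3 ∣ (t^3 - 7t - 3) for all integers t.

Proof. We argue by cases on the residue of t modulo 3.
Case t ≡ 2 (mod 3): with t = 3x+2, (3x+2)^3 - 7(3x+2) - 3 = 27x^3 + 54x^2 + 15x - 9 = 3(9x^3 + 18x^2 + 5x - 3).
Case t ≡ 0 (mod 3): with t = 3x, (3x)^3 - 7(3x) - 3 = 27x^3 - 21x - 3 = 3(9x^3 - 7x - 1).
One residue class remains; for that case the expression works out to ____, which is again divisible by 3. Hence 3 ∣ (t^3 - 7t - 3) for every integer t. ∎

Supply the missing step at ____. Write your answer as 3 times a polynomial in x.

3(9x^3 + 9x^2 - 4x - 3)

The residues treated are {2, 0}, so the missing case is t ≡ 1 (mod 3); write t = 3x+1.
Then (3x+1)^3 - 7(3x+1) - 3 = 27x^3 + 27x^2 - 12x - 9 = 3(9x^3 + 9x^2 - 4x - 3).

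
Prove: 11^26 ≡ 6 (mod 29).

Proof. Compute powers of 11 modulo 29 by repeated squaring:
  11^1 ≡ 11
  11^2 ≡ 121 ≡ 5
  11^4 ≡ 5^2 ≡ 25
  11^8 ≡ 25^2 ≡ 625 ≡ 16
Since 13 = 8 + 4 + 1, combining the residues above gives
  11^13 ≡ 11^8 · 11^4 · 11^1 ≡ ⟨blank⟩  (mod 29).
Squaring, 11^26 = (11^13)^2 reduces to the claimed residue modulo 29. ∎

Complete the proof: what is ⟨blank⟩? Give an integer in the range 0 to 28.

Multiply the listed residues: 16 · 25 · 11 = 400 → 4400.
Reducing modulo 29: 4400 = 151·29 + 21, so 11^13 ≡ 21.

21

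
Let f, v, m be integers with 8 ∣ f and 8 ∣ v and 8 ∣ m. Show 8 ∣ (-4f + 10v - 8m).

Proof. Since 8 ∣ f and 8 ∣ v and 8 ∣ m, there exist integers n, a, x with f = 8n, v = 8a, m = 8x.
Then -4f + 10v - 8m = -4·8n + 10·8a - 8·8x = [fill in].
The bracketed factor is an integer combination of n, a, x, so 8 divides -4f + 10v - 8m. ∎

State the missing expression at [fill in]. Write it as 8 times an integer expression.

8(10a - 4n - 8x)

Each term has a factor of 8: -4·8n + 10·8a - 8·8x = 8·(10a - 4n - 8x).
Since 10a - 4n - 8x is an integer, 8 ∣ (-4f + 10v - 8m).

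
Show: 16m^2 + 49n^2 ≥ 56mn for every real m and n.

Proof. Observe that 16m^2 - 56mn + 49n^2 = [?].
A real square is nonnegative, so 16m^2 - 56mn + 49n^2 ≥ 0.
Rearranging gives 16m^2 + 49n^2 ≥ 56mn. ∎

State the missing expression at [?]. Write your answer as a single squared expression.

(4m - 7n)^2

16m^2 - 56mn + 49n^2 is a perfect-square trinomial: the outer terms are (4m)^2 and (7n)^2, and the cross term is -2·4m·7n.
So 16m^2 - 56mn + 49n^2 = (4m - 7n)^2 ≥ 0.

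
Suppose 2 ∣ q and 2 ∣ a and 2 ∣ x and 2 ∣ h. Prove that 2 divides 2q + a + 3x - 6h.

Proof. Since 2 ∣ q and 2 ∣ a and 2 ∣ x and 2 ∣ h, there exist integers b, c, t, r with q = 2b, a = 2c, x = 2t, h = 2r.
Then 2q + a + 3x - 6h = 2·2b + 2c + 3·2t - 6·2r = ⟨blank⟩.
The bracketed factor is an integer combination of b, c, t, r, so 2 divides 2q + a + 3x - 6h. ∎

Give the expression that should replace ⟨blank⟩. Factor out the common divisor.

Pull the common 2 out of every term: 2·2b + 2c + 3·2t - 6·2r = 2(2b + c - 6r + 3t).
2b + c - 6r + 3t is an integer, which exhibits the divisibility.

2(2b + c - 6r + 3t)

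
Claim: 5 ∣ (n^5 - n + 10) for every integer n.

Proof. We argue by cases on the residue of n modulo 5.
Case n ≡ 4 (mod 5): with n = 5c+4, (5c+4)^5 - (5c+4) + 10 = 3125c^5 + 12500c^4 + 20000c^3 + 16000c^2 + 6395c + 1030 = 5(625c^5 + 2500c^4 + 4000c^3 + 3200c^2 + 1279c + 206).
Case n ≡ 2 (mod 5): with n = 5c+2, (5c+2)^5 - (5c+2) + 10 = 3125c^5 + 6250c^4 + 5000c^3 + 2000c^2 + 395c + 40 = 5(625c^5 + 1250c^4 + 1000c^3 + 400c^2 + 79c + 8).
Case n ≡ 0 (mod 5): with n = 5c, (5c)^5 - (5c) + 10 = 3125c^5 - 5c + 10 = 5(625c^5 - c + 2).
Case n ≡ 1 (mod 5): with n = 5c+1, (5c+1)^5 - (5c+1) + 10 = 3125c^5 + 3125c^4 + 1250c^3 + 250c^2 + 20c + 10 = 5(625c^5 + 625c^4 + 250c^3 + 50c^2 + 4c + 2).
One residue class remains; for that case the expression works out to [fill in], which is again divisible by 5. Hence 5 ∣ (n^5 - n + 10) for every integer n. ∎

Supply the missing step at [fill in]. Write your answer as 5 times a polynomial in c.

5(625c^5 + 1875c^4 + 2250c^3 + 1350c^2 + 404c + 50)

The residues treated are {4, 2, 0, 1}, so the missing case is n ≡ 3 (mod 5); write n = 5c+3.
Then (5c+3)^5 - (5c+3) + 10 = 3125c^5 + 9375c^4 + 11250c^3 + 6750c^2 + 2020c + 250 = 5(625c^5 + 1875c^4 + 2250c^3 + 1350c^2 + 404c + 50).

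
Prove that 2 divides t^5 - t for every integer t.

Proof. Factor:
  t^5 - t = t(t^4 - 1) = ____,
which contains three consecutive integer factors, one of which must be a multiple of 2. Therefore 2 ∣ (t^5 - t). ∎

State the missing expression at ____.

t^4 - 1 = (t^2 - 1)(t^2 + 1), and t^2 - 1 = (t-1)(t+1).
So t(t^4 - 1) = (t - 1)t(t + 1)(t^2 + 1).

(t - 1)t(t + 1)(t^2 + 1)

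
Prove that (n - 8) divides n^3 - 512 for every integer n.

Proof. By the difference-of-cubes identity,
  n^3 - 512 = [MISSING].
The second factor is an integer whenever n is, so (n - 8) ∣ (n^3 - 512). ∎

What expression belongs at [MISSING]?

(n - 8)(n^2 + 8n + 64)

a^3 - b^3 = (a - b)(a^2 + ab + b^2). With a = n, b = 8:
n^3 - 512 = (n - 8)(n^2 + 8n + 64).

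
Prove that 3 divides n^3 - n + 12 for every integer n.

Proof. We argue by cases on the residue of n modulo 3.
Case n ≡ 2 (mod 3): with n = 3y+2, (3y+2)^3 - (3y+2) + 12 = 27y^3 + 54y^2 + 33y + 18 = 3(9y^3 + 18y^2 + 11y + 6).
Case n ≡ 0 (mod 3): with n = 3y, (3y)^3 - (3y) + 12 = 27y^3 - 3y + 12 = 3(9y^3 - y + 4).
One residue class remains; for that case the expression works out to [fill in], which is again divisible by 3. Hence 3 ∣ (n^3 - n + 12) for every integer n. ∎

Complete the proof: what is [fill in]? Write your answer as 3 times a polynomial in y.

3(9y^3 + 9y^2 + 2y + 4)

The residues treated are {2, 0}, so the missing case is n ≡ 1 (mod 3); write n = 3y+1.
Then (3y+1)^3 - (3y+1) + 12 = 27y^3 + 27y^2 + 6y + 12 = 3(9y^3 + 9y^2 + 2y + 4).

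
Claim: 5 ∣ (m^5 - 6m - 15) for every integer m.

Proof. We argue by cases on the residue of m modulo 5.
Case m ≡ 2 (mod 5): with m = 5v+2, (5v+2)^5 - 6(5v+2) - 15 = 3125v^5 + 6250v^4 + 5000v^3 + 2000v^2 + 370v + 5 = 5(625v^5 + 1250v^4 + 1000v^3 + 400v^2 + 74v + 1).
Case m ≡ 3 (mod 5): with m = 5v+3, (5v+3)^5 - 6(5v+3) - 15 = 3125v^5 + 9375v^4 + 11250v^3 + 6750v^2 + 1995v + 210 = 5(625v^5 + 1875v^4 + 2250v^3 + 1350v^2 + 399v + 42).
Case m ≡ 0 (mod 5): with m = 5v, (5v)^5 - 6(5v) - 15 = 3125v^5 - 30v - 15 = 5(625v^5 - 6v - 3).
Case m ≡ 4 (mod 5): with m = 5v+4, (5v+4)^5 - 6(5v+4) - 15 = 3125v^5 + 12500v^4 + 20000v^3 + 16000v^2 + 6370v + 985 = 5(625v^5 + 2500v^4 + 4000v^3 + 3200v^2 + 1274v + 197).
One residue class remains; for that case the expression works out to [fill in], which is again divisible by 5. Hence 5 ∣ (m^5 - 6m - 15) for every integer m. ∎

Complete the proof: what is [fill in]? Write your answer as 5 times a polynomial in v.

5(625v^5 + 625v^4 + 250v^3 + 50v^2 - v - 4)

The residues treated are {2, 3, 0, 4}, so the missing case is m ≡ 1 (mod 5); write m = 5v+1.
Then (5v+1)^5 - 6(5v+1) - 15 = 3125v^5 + 3125v^4 + 1250v^3 + 250v^2 - 5v - 20 = 5(625v^5 + 625v^4 + 250v^3 + 50v^2 - v - 4).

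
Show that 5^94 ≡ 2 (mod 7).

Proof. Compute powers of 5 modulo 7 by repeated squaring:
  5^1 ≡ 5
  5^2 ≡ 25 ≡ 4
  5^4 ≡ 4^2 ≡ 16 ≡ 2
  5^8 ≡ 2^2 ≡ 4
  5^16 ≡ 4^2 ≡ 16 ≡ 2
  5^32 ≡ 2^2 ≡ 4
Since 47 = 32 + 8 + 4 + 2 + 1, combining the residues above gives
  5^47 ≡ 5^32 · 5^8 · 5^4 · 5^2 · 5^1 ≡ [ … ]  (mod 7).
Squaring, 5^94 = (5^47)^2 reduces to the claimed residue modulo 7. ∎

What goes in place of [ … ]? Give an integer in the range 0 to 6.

3

Multiply the listed residues: 4 · 4 · 2 · 4 · 5 = 16 → 32 → 128 → 640.
Reducing modulo 7: 640 = 91·7 + 3, so 5^47 ≡ 3.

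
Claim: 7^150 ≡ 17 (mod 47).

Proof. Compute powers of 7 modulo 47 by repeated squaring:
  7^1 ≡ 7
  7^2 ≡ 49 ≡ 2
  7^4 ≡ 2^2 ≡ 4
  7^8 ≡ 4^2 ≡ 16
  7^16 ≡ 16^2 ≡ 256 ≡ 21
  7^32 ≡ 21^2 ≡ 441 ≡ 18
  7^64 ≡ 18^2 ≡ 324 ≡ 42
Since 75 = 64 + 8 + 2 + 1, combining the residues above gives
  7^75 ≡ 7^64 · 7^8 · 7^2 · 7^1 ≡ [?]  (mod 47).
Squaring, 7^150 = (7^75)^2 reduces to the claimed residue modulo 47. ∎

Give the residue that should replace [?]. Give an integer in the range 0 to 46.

8

Multiply the listed residues: 42 · 16 · 2 · 7 = 672 → 1344 → 9408.
Reducing modulo 47: 9408 = 200·47 + 8, so 7^75 ≡ 8.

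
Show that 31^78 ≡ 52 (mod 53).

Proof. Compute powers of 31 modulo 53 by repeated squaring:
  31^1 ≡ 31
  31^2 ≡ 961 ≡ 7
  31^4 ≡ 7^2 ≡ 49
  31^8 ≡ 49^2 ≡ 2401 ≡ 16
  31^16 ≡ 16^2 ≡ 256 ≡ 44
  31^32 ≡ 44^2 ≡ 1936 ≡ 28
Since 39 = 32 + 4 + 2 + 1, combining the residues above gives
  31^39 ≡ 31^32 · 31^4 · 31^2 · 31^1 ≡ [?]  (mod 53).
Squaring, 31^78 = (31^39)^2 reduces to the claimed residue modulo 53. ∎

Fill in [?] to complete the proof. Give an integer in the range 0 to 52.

31^32 · 31^4 · 31^2 · 31^1 ≡ 28 · 49 · 7 · 31 = 297724.
297724 mod 53 = 23, so 31^39 ≡ 23 (mod 53).

23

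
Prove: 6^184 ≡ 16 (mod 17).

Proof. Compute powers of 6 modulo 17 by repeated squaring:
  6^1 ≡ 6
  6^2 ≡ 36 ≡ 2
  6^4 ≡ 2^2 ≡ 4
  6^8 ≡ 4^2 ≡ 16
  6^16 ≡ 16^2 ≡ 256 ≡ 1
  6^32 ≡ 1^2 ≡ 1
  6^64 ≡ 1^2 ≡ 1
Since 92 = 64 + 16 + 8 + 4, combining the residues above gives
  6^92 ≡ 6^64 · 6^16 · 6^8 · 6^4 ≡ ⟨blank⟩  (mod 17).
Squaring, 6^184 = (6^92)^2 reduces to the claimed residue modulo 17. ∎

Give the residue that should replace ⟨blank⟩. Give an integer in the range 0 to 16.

13

Multiply the listed residues: 1 · 1 · 16 · 4 = 1 → 16 → 64.
Reducing modulo 17: 64 = 3·17 + 13, so 6^92 ≡ 13.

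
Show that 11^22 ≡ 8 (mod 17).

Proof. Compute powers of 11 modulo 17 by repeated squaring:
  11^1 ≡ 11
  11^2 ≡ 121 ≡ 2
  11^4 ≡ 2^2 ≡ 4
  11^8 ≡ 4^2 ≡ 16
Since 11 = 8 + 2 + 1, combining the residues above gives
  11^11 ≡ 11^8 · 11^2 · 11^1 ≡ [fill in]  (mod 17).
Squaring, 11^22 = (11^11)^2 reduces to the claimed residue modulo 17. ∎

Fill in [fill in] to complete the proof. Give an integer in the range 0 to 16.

12

Multiply the listed residues: 16 · 2 · 11 = 32 → 352.
Reducing modulo 17: 352 = 20·17 + 12, so 11^11 ≡ 12.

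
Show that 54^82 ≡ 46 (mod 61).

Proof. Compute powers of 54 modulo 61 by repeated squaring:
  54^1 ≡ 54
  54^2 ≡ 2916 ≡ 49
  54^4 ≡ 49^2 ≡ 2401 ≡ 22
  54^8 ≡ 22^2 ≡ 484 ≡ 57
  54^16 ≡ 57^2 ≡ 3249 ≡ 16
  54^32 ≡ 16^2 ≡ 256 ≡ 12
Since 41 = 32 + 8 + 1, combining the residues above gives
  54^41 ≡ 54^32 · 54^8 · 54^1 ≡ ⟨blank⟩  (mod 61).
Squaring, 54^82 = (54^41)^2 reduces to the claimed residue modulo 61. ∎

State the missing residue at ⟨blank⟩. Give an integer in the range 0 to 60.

54^32 · 54^8 · 54^1 ≡ 12 · 57 · 54 = 36936.
36936 mod 61 = 31, so 54^41 ≡ 31 (mod 61).

31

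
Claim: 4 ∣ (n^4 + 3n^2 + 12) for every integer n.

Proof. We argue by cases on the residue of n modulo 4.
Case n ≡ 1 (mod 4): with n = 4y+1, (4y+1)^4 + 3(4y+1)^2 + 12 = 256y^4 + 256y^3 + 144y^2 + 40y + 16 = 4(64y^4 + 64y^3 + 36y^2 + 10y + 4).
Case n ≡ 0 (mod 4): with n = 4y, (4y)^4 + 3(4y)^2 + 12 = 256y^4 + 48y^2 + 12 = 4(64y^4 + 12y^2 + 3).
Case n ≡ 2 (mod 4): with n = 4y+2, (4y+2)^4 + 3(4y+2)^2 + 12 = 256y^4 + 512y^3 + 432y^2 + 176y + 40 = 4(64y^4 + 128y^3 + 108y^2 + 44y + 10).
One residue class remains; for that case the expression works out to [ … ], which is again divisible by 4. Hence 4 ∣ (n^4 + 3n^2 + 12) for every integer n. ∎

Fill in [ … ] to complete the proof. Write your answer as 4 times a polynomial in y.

The residues treated are {1, 0, 2}, so the missing case is n ≡ 3 (mod 4); write n = 4y+3.
Then (4y+3)^4 + 3(4y+3)^2 + 12 = 256y^4 + 768y^3 + 912y^2 + 504y + 120 = 4(64y^4 + 192y^3 + 228y^2 + 126y + 30).

4(64y^4 + 192y^3 + 228y^2 + 126y + 30)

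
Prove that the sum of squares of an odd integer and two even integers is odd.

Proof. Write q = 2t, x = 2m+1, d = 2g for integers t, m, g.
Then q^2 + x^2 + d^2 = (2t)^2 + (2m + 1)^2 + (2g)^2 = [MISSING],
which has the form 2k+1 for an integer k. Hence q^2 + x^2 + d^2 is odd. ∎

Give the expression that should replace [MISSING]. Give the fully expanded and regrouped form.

(2t)^2 + (2m + 1)^2 + (2g)^2 = 4g^2 + 4m^2 + 4m + 4t^2 + 1
= 2(2g^2 + 2m^2 + 2m + 2t^2) + 1.
Since 2g^2 + 2m^2 + 2m + 2t^2 is an integer, the sum of squares is of the form 2k+1 for an integer k.

2(2g^2 + 2m^2 + 2m + 2t^2) + 1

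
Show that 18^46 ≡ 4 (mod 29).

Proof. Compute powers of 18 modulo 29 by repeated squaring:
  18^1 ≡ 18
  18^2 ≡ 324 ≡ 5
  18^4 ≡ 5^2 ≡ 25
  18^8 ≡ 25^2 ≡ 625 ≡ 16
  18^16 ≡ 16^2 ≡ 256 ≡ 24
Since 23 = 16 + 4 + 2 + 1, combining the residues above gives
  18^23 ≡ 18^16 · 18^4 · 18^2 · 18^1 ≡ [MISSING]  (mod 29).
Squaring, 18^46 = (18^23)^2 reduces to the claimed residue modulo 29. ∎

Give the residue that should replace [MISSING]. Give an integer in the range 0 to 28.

18^16 · 18^4 · 18^2 · 18^1 ≡ 24 · 25 · 5 · 18 = 54000.
54000 mod 29 = 2, so 18^23 ≡ 2 (mod 29).

2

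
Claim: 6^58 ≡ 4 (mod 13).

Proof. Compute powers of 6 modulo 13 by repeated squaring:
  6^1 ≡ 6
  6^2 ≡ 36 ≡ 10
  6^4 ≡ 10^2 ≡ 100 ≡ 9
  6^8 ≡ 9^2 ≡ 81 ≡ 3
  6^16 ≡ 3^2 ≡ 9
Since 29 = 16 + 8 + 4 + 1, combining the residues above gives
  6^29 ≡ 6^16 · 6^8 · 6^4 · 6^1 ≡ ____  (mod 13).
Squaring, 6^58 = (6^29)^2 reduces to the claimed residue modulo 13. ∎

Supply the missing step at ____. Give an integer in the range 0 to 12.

2

6^16 · 6^8 · 6^4 · 6^1 ≡ 9 · 3 · 9 · 6 = 1458.
1458 mod 13 = 2, so 6^29 ≡ 2 (mod 13).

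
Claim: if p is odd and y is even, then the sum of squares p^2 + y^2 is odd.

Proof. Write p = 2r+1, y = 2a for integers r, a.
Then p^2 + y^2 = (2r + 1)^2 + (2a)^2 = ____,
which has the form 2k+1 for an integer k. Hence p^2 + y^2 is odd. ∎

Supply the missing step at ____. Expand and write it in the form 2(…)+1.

2(2a^2 + 2r^2 + 2r) + 1

Expanding: (2r + 1)^2 + (2a)^2 = 4a^2 + 4r^2 + 4r + 1.
Every term except the constant is even, so this is 2(2a^2 + 2r^2 + 2r) + 1,
and 2a^2 + 2r^2 + 2r ∈ ℤ gives the required form.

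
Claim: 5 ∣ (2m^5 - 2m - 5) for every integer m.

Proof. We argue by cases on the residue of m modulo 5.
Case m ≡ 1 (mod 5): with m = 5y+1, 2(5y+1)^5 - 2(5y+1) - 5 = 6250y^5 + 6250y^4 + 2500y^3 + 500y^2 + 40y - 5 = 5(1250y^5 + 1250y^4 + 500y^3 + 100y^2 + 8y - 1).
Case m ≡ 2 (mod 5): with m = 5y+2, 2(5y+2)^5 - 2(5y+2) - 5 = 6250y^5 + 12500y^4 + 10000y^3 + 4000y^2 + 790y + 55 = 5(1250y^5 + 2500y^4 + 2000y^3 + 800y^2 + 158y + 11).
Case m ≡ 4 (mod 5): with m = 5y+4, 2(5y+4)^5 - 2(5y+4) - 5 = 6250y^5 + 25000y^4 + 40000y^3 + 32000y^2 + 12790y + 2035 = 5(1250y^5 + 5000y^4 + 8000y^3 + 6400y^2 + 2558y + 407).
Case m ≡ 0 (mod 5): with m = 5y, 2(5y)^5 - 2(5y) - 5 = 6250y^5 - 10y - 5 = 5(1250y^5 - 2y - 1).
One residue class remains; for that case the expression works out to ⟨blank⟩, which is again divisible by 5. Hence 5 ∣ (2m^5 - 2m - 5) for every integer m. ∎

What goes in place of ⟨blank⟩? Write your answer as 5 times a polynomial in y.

5(1250y^5 + 3750y^4 + 4500y^3 + 2700y^2 + 808y + 95)

Only m ≡ 3 (mod 5) is unaccounted for. Put m = 5y+3:
2(5y+3)^5 - 2(5y+3) - 5 expands to 6250y^5 + 18750y^4 + 22500y^3 + 13500y^2 + 4040y + 475,
and factoring out 5 leaves 5(1250y^5 + 3750y^4 + 4500y^3 + 2700y^2 + 808y + 95).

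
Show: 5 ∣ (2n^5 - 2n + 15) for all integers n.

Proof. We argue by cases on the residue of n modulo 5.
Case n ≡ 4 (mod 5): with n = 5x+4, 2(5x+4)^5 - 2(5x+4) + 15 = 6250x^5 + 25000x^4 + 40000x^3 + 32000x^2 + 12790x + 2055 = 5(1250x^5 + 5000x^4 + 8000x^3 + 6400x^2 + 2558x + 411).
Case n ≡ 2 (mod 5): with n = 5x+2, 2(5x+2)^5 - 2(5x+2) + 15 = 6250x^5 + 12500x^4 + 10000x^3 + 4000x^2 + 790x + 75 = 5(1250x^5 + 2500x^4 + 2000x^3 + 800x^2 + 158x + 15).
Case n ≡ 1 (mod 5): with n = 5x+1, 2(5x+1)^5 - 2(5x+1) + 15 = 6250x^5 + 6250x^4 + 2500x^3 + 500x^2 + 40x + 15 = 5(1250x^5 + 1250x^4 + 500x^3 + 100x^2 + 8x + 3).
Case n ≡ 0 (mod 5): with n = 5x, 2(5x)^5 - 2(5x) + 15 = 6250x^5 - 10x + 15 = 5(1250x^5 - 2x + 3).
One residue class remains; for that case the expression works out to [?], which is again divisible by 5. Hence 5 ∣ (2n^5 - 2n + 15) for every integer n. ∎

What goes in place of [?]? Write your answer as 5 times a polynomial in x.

Only n ≡ 3 (mod 5) is unaccounted for. Put n = 5x+3:
2(5x+3)^5 - 2(5x+3) + 15 expands to 6250x^5 + 18750x^4 + 22500x^3 + 13500x^2 + 4040x + 495,
and factoring out 5 leaves 5(1250x^5 + 3750x^4 + 4500x^3 + 2700x^2 + 808x + 99).

5(1250x^5 + 3750x^4 + 4500x^3 + 2700x^2 + 808x + 99)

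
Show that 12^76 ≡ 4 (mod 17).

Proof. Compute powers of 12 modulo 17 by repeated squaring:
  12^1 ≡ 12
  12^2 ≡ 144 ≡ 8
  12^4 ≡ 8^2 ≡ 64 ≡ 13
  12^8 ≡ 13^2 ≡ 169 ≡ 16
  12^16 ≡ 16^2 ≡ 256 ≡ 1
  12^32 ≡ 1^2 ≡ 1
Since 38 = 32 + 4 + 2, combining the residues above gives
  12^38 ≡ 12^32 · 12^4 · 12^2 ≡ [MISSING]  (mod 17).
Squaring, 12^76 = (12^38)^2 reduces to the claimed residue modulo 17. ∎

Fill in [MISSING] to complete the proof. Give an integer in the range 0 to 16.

2

Multiply the listed residues: 1 · 13 · 8 = 13 → 104.
Reducing modulo 17: 104 = 6·17 + 2, so 12^38 ≡ 2.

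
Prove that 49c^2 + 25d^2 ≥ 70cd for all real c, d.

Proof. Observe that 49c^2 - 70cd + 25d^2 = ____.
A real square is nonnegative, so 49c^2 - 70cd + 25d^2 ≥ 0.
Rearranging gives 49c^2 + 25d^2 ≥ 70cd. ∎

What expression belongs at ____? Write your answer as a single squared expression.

The leading and trailing coefficients are 7^2 and 5^2, and 70 = 2·7·5, so the trinomial is (7c - 5d)^2.
Hence 49c^2 - 70cd + 25d^2 ≥ 0.

(7c - 5d)^2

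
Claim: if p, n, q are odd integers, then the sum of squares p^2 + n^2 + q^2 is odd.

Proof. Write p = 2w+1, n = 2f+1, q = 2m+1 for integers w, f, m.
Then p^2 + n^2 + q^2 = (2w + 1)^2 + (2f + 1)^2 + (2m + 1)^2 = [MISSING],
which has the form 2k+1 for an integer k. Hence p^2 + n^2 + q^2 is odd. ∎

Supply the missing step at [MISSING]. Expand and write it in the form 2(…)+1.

2(2f^2 + 2f + 2m^2 + 2m + 2w^2 + 2w + 1) + 1

(2w + 1)^2 + (2f + 1)^2 + (2m + 1)^2 = 4f^2 + 4f + 4m^2 + 4m + 4w^2 + 4w + 3
= 2(2f^2 + 2f + 2m^2 + 2m + 2w^2 + 2w + 1) + 1.
Since 2f^2 + 2f + 2m^2 + 2m + 2w^2 + 2w + 1 is an integer, the sum of squares is of the form 2k+1 for an integer k.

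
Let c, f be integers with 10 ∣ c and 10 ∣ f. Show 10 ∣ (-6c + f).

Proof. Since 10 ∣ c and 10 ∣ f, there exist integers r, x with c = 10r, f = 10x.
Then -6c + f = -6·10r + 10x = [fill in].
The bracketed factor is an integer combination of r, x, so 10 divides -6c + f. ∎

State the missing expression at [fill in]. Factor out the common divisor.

Pull the common 10 out of every term: -6·10r + 10x = 10(-6r + x).
-6r + x is an integer, which exhibits the divisibility.

10(-6r + x)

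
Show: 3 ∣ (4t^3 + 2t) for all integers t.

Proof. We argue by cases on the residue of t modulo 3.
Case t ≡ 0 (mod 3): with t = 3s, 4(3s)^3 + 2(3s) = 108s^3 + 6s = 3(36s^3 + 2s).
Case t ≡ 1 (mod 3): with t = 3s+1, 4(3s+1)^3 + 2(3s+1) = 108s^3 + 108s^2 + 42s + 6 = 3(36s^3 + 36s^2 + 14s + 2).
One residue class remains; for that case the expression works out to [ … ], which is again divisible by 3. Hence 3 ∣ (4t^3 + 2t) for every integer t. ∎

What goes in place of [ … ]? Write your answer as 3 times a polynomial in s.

Only t ≡ 2 (mod 3) is unaccounted for. Put t = 3s+2:
4(3s+2)^3 + 2(3s+2) expands to 108s^3 + 216s^2 + 150s + 36,
and factoring out 3 leaves 3(36s^3 + 72s^2 + 50s + 12).

3(36s^3 + 72s^2 + 50s + 12)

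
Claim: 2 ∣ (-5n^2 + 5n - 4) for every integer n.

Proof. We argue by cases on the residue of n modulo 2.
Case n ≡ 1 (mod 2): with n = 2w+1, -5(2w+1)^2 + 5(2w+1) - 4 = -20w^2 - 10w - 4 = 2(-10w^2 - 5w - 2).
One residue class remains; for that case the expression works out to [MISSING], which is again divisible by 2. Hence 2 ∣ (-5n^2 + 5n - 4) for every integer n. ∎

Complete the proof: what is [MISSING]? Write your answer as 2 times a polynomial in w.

2(-10w^2 + 5w - 2)

Only n ≡ 0 (mod 2) is unaccounted for. Put n = 2w:
-5(2w)^2 + 5(2w) - 4 expands to -20w^2 + 10w - 4,
and factoring out 2 leaves 2(-10w^2 + 5w - 2).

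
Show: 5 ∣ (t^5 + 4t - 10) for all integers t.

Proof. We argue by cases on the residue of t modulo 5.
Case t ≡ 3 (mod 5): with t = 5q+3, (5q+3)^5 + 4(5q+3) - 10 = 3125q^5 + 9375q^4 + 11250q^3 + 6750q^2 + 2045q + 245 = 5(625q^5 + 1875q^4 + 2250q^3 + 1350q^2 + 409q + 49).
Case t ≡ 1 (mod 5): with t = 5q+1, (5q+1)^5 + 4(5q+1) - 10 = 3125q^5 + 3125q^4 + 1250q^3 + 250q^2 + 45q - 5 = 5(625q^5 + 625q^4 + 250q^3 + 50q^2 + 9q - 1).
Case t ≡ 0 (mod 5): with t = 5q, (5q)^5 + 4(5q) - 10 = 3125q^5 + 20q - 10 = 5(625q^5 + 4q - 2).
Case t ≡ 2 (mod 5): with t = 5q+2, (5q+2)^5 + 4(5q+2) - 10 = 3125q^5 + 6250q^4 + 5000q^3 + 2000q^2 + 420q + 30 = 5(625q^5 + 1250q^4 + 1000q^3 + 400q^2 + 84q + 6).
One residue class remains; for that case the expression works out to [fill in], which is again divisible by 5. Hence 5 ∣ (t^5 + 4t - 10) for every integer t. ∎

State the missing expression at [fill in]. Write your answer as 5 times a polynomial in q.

5(625q^5 + 2500q^4 + 4000q^3 + 3200q^2 + 1284q + 206)

Only t ≡ 4 (mod 5) is unaccounted for. Put t = 5q+4:
(5q+4)^5 + 4(5q+4) - 10 expands to 3125q^5 + 12500q^4 + 20000q^3 + 16000q^2 + 6420q + 1030,
and factoring out 5 leaves 5(625q^5 + 2500q^4 + 4000q^3 + 3200q^2 + 1284q + 206).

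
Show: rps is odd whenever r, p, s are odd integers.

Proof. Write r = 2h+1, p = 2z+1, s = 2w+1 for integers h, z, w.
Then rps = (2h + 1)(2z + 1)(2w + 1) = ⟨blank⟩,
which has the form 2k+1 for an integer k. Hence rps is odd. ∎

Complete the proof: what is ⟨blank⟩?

Expanding: (2h + 1)(2z + 1)(2w + 1) = 8hwz + 4hw + 4hz + 2h + 4wz + 2w + 2z + 1.
Every term except the constant is even, so this is 2(4hwz + 2hw + 2hz + h + 2wz + w + z) + 1,
and 4hwz + 2hw + 2hz + h + 2wz + w + z ∈ ℤ gives the required form.

2(4hwz + 2hw + 2hz + h + 2wz + w + z) + 1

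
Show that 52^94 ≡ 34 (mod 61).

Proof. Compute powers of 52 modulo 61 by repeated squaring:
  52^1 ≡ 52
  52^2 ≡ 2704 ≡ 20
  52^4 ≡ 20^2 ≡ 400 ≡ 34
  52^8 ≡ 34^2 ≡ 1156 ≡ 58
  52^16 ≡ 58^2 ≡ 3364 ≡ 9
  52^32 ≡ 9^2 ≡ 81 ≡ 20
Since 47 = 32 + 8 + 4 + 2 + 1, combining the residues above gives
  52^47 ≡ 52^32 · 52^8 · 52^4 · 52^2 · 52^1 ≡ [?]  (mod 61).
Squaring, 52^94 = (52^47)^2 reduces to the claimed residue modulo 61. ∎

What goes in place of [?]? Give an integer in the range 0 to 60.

41

Multiply the listed residues: 20 · 58 · 34 · 20 · 52 = 1160 → 39440 → 788800 → 41017600.
Reducing modulo 61: 41017600 = 672419·61 + 41, so 52^47 ≡ 41.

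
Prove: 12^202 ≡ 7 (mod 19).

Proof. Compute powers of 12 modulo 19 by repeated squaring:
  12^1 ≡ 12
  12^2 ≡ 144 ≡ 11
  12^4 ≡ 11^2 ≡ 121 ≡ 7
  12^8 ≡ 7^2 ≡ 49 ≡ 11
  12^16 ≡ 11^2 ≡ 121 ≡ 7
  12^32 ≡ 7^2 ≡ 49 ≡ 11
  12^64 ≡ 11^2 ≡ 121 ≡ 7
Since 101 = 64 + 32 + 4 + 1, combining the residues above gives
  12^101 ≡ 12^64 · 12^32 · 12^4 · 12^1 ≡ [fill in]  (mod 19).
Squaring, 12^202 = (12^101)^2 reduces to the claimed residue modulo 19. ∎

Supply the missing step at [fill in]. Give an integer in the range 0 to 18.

8

12^64 · 12^32 · 12^4 · 12^1 ≡ 7 · 11 · 7 · 12 = 6468.
6468 mod 19 = 8, so 12^101 ≡ 8 (mod 19).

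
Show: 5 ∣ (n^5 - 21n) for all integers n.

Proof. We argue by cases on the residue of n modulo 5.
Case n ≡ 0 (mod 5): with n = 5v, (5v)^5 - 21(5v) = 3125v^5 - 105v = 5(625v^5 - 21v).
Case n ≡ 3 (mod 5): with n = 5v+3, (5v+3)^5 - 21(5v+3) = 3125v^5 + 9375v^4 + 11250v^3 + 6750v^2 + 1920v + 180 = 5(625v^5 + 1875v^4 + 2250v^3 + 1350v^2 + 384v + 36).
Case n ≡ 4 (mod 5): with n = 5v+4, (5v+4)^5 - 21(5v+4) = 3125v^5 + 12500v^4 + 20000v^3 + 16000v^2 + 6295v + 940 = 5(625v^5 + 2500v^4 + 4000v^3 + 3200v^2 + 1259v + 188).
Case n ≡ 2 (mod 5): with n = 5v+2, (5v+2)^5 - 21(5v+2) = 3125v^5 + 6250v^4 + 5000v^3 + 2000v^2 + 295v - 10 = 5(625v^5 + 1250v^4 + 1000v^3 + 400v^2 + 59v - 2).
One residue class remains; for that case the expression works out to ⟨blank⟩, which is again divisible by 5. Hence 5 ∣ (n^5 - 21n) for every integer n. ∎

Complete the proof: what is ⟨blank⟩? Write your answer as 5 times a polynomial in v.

The residues treated are {0, 3, 4, 2}, so the missing case is n ≡ 1 (mod 5); write n = 5v+1.
Then (5v+1)^5 - 21(5v+1) = 3125v^5 + 3125v^4 + 1250v^3 + 250v^2 - 80v - 20 = 5(625v^5 + 625v^4 + 250v^3 + 50v^2 - 16v - 4).

5(625v^5 + 625v^4 + 250v^3 + 50v^2 - 16v - 4)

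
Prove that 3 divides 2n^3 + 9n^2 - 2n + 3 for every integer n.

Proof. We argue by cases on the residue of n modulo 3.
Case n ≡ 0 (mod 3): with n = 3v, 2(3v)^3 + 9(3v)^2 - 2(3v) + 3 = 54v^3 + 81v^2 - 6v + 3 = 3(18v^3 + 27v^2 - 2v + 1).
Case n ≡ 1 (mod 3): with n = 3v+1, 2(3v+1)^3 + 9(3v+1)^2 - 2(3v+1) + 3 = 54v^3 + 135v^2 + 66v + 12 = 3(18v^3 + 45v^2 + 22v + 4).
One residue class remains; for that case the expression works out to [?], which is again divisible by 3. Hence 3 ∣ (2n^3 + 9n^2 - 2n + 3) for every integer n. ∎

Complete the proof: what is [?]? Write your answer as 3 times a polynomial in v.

Only n ≡ 2 (mod 3) is unaccounted for. Put n = 3v+2:
2(3v+2)^3 + 9(3v+2)^2 - 2(3v+2) + 3 expands to 54v^3 + 189v^2 + 174v + 51,
and factoring out 3 leaves 3(18v^3 + 63v^2 + 58v + 17).

3(18v^3 + 63v^2 + 58v + 17)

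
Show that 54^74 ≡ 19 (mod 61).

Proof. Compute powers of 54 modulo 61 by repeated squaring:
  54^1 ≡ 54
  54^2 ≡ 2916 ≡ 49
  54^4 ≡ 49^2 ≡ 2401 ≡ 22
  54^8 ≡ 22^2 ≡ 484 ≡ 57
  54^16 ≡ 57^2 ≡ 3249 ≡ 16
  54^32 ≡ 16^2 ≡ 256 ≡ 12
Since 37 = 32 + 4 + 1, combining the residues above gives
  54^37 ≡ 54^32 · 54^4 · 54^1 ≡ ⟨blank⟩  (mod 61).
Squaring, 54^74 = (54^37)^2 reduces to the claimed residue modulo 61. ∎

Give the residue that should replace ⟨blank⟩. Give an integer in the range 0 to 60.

43

54^32 · 54^4 · 54^1 ≡ 12 · 22 · 54 = 14256.
14256 mod 61 = 43, so 54^37 ≡ 43 (mod 61).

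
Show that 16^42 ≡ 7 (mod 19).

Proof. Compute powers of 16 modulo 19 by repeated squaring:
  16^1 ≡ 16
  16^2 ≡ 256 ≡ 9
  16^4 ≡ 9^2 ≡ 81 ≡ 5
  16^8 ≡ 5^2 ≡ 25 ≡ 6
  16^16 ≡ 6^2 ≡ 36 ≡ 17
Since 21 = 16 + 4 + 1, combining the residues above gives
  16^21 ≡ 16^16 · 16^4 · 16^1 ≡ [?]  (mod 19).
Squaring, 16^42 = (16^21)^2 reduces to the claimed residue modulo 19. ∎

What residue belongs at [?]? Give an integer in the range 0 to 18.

11

Multiply the listed residues: 17 · 5 · 16 = 85 → 1360.
Reducing modulo 19: 1360 = 71·19 + 11, so 16^21 ≡ 11.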